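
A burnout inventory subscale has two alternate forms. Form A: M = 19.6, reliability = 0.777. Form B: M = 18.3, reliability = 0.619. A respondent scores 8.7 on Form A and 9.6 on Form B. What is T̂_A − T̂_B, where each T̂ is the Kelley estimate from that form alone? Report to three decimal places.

-1.784

T̂_A = 0.777(8.7) + 0.223(19.6) = 11.13070
T̂_B = 0.619(9.6) + 0.381(18.3) = 12.91470
T̂_A − T̂_B = -1.78400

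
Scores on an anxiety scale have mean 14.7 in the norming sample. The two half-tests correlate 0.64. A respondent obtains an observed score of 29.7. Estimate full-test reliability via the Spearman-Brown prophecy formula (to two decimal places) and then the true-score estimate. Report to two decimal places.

Spearman-Brown: ρ = 2r/(1 + r) = 2(0.64)/(1 + 0.64) = 1.280/1.64 = 0.7805 → 0.78
Weight the observed score by reliability and the mean by (1 − reliability): T̂ = 0.78·29.7 + 0.22·14.7 = 23.166 + 3.234 = 26.400.

26.40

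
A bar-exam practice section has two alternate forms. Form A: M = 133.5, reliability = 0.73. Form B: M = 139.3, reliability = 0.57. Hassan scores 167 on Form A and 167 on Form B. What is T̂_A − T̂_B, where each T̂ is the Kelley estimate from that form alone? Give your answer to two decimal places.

T̂_A = 0.73(167) + 0.27(133.5) = 157.9550
T̂_B = 0.57(167) + 0.43(139.3) = 155.0890
T̂_A − T̂_B = 2.8660

2.87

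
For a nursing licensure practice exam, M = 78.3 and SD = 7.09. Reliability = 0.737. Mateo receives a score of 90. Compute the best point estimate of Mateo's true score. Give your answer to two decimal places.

86.92

T̂ = ρX + (1 − ρ)μ
  = 0.737 × 90 + 0.263 × 78.3
  = 66.330 + 20.5929
  = 86.923
  ≈ 86.92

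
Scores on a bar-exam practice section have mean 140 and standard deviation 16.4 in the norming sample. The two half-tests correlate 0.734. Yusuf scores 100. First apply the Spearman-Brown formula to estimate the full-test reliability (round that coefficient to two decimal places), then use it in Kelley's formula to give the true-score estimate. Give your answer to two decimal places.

Spearman-Brown: ρ = 2r/(1 + r) = 2(0.734)/(1 + 0.734) = 1.4680/1.734 = 0.8466 → 0.85
Weight the observed score by reliability and the mean by (1 − reliability): T̂ = 0.85·100 + 0.15·140 = 85.00 + 21.00 = 106.000.

106.00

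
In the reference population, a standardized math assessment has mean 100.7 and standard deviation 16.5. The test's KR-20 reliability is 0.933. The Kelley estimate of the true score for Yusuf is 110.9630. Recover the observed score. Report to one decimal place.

T̂ = ρX + (1 − ρ)μ  ⇒  X = (T̂ − (1 − ρ)μ) / ρ
X = (110.9630 − 0.067 × 100.7) / 0.933 = (110.9630 − 6.7469) / 0.933 = 104.2161 / 0.933 = 111.700

111.7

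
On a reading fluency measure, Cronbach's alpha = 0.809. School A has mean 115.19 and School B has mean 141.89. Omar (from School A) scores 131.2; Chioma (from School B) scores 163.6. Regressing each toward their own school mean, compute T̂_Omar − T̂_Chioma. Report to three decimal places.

T̂_Omar = 0.809(131.2) + 0.191(115.19) = 128.14209
T̂_Chioma = 0.809(163.6) + 0.191(141.89) = 159.45339
Difference = 128.14209 − 159.45339 = -31.31130

-31.311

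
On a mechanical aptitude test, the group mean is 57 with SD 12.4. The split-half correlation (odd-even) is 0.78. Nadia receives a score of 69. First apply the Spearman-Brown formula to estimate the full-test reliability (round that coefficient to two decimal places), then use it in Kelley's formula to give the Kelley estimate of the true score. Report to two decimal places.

Spearman-Brown: ρ = 2r/(1 + r) = 2(0.78)/(1 + 0.78) = 1.560/1.78 = 0.8764 → 0.88
Regress the observed score toward the mean by the unreliability: T̂ = 0.88·69 + 0.12·57 = 60.72 + 6.84 = 67.560.

67.56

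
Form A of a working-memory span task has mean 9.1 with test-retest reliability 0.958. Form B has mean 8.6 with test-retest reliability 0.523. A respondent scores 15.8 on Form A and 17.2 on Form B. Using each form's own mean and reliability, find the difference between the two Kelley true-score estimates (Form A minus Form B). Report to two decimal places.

T̂_A = 0.958(15.8) + 0.042(9.1) = 15.5186
T̂_B = 0.523(17.2) + 0.477(8.6) = 13.0978
T̂_A − T̂_B = 2.4208

2.42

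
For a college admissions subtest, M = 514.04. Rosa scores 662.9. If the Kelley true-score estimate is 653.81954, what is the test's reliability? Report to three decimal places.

0.939

T̂ = ρX + (1 − ρ)μ  ⇒  T̂ − μ = ρ(X − μ)
ρ = (T̂ − μ)/(X − μ) = (653.81954 − 514.04) / (662.9 − 514.04) = 139.77954 / 148.86 = 0.93900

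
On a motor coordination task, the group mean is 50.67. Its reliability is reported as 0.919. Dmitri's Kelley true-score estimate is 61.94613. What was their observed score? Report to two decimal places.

62.94

T̂ = ρX + (1 − ρ)μ  ⇒  X = (T̂ − (1 − ρ)μ) / ρ
X = (61.94613 − 0.081 × 50.67) / 0.919 = (61.94613 − 4.10427) / 0.919 = 57.84186 / 0.919 = 62.9400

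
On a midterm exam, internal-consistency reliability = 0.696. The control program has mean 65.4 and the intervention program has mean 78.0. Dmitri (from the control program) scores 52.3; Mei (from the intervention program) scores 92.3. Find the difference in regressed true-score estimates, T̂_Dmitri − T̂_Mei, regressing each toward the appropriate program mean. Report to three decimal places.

-31.670

T̂_Dmitri = 0.696(52.3) + 0.304(65.4) = 56.28240
T̂_Mei = 0.696(92.3) + 0.304(78.0) = 87.95280
Difference = 56.28240 − 87.95280 = -31.67040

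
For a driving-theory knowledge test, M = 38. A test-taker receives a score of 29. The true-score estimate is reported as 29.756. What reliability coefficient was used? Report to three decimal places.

0.916

T̂ = ρX + (1 − ρ)μ  ⇒  T̂ − μ = ρ(X − μ)
ρ = (T̂ − μ)/(X − μ) = (29.756 − 38) / (29 − 38) = -8.244 / -9.0 = 0.91600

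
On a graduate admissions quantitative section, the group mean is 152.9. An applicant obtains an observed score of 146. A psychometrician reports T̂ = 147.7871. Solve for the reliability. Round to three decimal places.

0.741

T̂ = ρX + (1 − ρ)μ  ⇒  T̂ − μ = ρ(X − μ)
ρ = (T̂ − μ)/(X − μ) = (147.7871 − 152.9) / (146 − 152.9) = -5.1129 / -6.9 = 0.74100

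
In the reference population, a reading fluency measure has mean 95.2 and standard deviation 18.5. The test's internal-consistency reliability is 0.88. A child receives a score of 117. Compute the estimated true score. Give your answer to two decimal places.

114.38

T̂ = ρX + (1 − ρ)μ
  = 0.88 × 117 + 0.12 × 95.2
  = 102.96 + 11.424
  = 114.384
  ≈ 114.38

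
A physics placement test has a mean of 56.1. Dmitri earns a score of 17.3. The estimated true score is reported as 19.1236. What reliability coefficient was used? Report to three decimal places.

T̂ = ρX + (1 − ρ)μ  ⇒  T̂ − μ = ρ(X − μ)
ρ = (T̂ − μ)/(X − μ) = (19.1236 − 56.1) / (17.3 − 56.1) = -36.9764 / -38.8 = 0.95300

0.953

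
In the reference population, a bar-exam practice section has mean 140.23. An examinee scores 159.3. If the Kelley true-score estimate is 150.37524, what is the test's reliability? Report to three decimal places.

0.532

T̂ = ρX + (1 − ρ)μ  ⇒  T̂ − μ = ρ(X − μ)
ρ = (T̂ − μ)/(X − μ) = (150.37524 − 140.23) / (159.3 − 140.23) = 10.14524 / 19.07 = 0.53200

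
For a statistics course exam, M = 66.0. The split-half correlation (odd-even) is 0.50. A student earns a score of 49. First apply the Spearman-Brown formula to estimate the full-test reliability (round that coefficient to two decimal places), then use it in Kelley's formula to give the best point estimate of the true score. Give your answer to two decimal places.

Spearman-Brown: ρ = 2r/(1 + r) = 2(0.50)/(1 + 0.50) = 1.000/1.50 = 0.6667 → 0.67
Regress the observed score toward the mean by the unreliability: T̂ = 0.67·49 + 0.33·66.0 = 32.83 + 21.780 = 54.610.

54.61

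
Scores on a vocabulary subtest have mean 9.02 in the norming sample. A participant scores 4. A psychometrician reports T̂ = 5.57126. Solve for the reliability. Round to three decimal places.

T̂ = ρX + (1 − ρ)μ  ⇒  T̂ − μ = ρ(X − μ)
ρ = (T̂ − μ)/(X − μ) = (5.57126 − 9.02) / (4 − 9.02) = -3.44874 / -5.02 = 0.68700

0.687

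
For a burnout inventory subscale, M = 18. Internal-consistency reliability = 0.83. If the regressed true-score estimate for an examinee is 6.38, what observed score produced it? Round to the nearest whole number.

4

T̂ = ρX + (1 − ρ)μ  ⇒  X = (T̂ − (1 − ρ)μ) / ρ
X = (6.38 − 0.17 × 18) / 0.83 = (6.38 − 3.06) / 0.83 = 3.32 / 0.83 = 4.00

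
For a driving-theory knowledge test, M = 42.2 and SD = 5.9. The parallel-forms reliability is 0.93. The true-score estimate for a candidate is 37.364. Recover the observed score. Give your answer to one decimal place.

T̂ = ρX + (1 − ρ)μ  ⇒  X = (T̂ − (1 − ρ)μ) / ρ
X = (37.364 − 0.07 × 42.2) / 0.93 = (37.364 − 2.954) / 0.93 = 34.410 / 0.93 = 37.000

37.0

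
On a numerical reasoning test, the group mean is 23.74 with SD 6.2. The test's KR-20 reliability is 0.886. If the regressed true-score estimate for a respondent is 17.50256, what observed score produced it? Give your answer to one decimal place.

T̂ = ρX + (1 − ρ)μ  ⇒  X = (T̂ − (1 − ρ)μ) / ρ
X = (17.50256 − 0.114 × 23.74) / 0.886 = (17.50256 − 2.70636) / 0.886 = 14.79620 / 0.886 = 16.700

16.7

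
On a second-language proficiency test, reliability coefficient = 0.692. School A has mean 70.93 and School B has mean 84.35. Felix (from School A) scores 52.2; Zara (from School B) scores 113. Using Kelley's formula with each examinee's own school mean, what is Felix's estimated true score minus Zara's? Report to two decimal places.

T̂_Felix = 0.692(52.2) + 0.308(70.93) = 57.9688
T̂_Zara = 0.692(113) + 0.308(84.35) = 104.1758
Difference = 57.9688 − 104.1758 = -46.2070

-46.21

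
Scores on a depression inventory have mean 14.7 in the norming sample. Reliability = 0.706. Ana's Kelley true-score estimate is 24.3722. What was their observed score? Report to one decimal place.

28.4

T̂ = ρX + (1 − ρ)μ  ⇒  X = (T̂ − (1 − ρ)μ) / ρ
X = (24.3722 − 0.294 × 14.7) / 0.706 = (24.3722 − 4.3218) / 0.706 = 20.0504 / 0.706 = 28.400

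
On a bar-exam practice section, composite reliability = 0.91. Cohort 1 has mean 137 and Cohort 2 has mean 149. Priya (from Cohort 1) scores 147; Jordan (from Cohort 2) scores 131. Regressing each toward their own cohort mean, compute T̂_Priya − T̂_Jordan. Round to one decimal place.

13.5

T̂_Priya = 0.91(147) + 0.09(137) = 146.100
T̂_Jordan = 0.91(131) + 0.09(149) = 132.620
Difference = 146.100 − 132.620 = 13.480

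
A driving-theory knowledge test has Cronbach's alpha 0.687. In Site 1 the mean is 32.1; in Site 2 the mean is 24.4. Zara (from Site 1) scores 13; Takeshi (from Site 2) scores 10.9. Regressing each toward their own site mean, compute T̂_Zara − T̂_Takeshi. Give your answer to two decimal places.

T̂_Zara = 0.687(13) + 0.313(32.1) = 18.9783
T̂_Takeshi = 0.687(10.9) + 0.313(24.4) = 15.1255
Difference = 18.9783 − 15.1255 = 3.8528

3.85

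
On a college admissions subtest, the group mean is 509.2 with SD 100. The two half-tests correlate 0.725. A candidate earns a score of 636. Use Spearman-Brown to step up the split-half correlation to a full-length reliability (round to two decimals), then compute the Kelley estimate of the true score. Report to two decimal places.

Spearman-Brown: ρ = 2r/(1 + r) = 2(0.725)/(1 + 0.725) = 1.4500/1.725 = 0.8406 → 0.84
Weight the observed score by reliability and the mean by (1 − reliability): T̂ = 0.84·636 + 0.16·509.2 = 534.24 + 81.472 = 615.712.

615.71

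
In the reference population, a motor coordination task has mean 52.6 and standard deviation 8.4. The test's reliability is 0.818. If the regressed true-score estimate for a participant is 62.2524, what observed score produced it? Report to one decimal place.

64.4

T̂ = ρX + (1 − ρ)μ  ⇒  X = (T̂ − (1 − ρ)μ) / ρ
X = (62.2524 − 0.182 × 52.6) / 0.818 = (62.2524 − 9.5732) / 0.818 = 52.6792 / 0.818 = 64.400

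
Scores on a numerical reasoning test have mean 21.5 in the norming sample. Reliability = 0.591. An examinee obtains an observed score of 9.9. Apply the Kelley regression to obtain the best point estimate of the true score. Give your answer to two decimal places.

14.64

Regress the observed score toward the mean by the unreliability: T̂ = 0.591·9.9 + 0.409·21.5 = 5.8509 + 8.7935 = 14.644.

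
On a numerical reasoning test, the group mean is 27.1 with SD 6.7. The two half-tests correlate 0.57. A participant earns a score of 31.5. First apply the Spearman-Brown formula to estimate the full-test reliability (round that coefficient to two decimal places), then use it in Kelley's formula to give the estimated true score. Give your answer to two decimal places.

Spearman-Brown: ρ = 2r/(1 + r) = 2(0.57)/(1 + 0.57) = 1.140/1.57 = 0.7261 → 0.73
T̂ = 0.73(31.5) + 0.27(27.1) = 22.995 + 7.317 = 30.312 → 30.31

30.31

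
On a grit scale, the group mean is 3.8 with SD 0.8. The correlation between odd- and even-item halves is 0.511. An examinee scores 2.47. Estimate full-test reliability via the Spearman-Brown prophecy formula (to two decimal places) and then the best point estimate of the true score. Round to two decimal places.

2.90

Spearman-Brown: ρ = 2r/(1 + r) = 2(0.511)/(1 + 0.511) = 1.0220/1.511 = 0.6764 → 0.68
T̂ = 0.68(2.47) + 0.32(3.8) = 1.6796 + 1.216 = 2.896 → 2.90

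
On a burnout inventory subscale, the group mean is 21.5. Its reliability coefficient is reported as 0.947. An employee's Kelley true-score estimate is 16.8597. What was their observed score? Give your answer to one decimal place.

T̂ = ρX + (1 − ρ)μ  ⇒  X = (T̂ − (1 − ρ)μ) / ρ
X = (16.8597 − 0.053 × 21.5) / 0.947 = (16.8597 − 1.1395) / 0.947 = 15.7202 / 0.947 = 16.600

16.6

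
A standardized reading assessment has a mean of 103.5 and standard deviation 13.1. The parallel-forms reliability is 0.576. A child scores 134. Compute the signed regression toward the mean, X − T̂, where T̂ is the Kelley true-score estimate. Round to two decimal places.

T̂ = ρX + (1 − ρ)μ
  = 0.576 × 134 + 0.424 × 103.5
  = 77.184 + 43.8840
  = 121.0680
  ≈ 121.068
X − T̂ = 134 − 121.068 = 12.932 → 12.93

12.93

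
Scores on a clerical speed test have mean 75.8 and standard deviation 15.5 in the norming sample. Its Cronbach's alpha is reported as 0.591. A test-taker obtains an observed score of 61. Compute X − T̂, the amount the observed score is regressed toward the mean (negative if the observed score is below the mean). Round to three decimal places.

T̂ = ρX + (1 − ρ)μ
  = 0.591 × 61 + 0.409 × 75.8
  = 36.051 + 31.0022
  = 67.05320
  ≈ 67.0532
X − T̂ = 61 − 67.0532 = -6.0532 → -6.053

-6.053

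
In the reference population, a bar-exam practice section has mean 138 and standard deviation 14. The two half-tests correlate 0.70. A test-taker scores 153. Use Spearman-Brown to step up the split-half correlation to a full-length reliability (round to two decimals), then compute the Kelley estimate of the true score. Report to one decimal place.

Spearman-Brown: ρ = 2r/(1 + r) = 2(0.70)/(1 + 0.70) = 1.400/1.70 = 0.8235 → 0.82
Regress the observed score toward the mean by the unreliability: T̂ = 0.82·153 + 0.18·138 = 125.46 + 24.84 = 150.30.

150.3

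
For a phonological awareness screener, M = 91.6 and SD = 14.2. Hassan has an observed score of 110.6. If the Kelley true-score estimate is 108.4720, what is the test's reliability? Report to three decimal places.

0.888

T̂ = ρX + (1 − ρ)μ  ⇒  T̂ − μ = ρ(X − μ)
ρ = (T̂ − μ)/(X − μ) = (108.4720 − 91.6) / (110.6 − 91.6) = 16.8720 / 19.0 = 0.88800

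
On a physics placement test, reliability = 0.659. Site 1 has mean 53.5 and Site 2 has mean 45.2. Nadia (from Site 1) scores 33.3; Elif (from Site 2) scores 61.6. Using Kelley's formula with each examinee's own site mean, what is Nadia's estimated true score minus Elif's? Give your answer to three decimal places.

T̂_Nadia = 0.659(33.3) + 0.341(53.5) = 40.18820
T̂_Elif = 0.659(61.6) + 0.341(45.2) = 56.00760
Difference = 40.18820 − 56.00760 = -15.81940

-15.819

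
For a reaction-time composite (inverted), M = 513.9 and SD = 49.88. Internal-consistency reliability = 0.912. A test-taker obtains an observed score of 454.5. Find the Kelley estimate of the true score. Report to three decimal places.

459.727

Kelley's formula gives T̂ = 0.912·454.5 + 0.088·513.9 = 414.5040 + 45.2232 = 459.7272.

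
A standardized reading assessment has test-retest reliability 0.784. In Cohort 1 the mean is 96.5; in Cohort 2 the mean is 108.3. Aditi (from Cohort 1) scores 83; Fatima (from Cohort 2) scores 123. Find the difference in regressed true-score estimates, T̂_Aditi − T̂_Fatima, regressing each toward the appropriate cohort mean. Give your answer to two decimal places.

T̂_Aditi = 0.784(83) + 0.216(96.5) = 85.9160
T̂_Fatima = 0.784(123) + 0.216(108.3) = 119.8248
Difference = 85.9160 − 119.8248 = -33.9088

-33.91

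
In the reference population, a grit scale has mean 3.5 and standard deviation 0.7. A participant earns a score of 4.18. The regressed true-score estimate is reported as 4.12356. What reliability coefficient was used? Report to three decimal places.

0.917

T̂ = ρX + (1 − ρ)μ  ⇒  T̂ − μ = ρ(X − μ)
ρ = (T̂ − μ)/(X − μ) = (4.12356 − 3.5) / (4.18 − 3.5) = 0.62356 / 0.68 = 0.91700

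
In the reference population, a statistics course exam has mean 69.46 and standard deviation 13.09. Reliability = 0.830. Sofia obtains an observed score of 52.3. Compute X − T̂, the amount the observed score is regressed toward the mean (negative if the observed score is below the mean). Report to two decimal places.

-2.92

T̂ = 0.830(52.3) + 0.170(69.46) = 43.4090 + 11.80820 = 55.2172 → 55.217
X − T̂ = 52.3 − 55.217 = -2.917 → -2.92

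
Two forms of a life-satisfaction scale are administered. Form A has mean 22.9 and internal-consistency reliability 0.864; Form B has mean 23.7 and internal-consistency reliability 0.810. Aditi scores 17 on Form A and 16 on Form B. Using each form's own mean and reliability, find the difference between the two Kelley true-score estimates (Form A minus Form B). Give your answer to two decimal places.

0.34

T̂_A = 0.864(17) + 0.136(22.9) = 17.8024
T̂_B = 0.810(16) + 0.190(23.7) = 17.4630
T̂_A − T̂_B = 0.3394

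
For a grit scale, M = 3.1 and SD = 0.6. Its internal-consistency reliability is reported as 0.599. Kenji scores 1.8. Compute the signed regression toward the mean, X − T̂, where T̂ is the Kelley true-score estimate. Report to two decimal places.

T̂ = ρX + (1 − ρ)μ
  = 0.599 × 1.8 + 0.401 × 3.1
  = 1.0782 + 1.2431
  = 2.3213
  ≈ 2.321
X − T̂ = 1.8 − 2.321 = -0.521 → -0.52

-0.52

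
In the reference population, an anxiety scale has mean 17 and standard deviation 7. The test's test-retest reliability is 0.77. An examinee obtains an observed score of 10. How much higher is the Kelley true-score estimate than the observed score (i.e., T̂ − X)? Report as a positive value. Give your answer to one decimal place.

T̂ = ρX + (1 − ρ)μ
  = 0.77 × 10 + 0.23 × 17
  = 7.70 + 3.91
  = 11.610
  ≈ 11.61
T̂ − X = 11.61 − 10 = 1.61 → 1.6

1.6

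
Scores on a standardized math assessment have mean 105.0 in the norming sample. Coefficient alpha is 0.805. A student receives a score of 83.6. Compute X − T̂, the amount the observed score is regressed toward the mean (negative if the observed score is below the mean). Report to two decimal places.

-4.17

T̂ = 0.805(83.6) + 0.195(105.0) = 67.2980 + 20.4750 = 87.7730 → 87.773
X − T̂ = 83.6 − 87.773 = -4.173 → -4.17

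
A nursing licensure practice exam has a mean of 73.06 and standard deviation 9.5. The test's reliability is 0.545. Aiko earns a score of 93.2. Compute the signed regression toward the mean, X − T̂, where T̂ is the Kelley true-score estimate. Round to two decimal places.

Weight the observed score by reliability and the mean by (1 − reliability): T̂ = 0.545·93.2 + 0.455·73.06 = 50.7940 + 33.24230 = 84.0363.
X − T̂ = 93.2 − 84.036 = 9.164 → 9.16

9.16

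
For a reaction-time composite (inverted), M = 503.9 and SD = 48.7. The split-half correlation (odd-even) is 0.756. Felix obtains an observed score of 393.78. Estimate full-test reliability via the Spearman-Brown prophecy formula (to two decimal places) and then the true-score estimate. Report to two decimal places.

Spearman-Brown: ρ = 2r/(1 + r) = 2(0.756)/(1 + 0.756) = 1.5120/1.756 = 0.8610 → 0.86
T̂ = 0.86(393.78) + 0.14(503.9) = 338.6508 + 70.546 = 409.197 → 409.20

409.20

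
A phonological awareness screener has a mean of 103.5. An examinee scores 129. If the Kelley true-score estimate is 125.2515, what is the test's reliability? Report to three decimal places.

0.853

T̂ = ρX + (1 − ρ)μ  ⇒  T̂ − μ = ρ(X − μ)
ρ = (T̂ − μ)/(X − μ) = (125.2515 − 103.5) / (129 − 103.5) = 21.7515 / 25.5 = 0.85300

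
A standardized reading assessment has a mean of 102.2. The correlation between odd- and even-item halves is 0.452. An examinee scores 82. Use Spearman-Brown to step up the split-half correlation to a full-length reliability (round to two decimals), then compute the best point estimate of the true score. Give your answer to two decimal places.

Spearman-Brown: ρ = 2r/(1 + r) = 2(0.452)/(1 + 0.452) = 0.9040/1.452 = 0.6226 → 0.62
T̂ = 0.62(82) + 0.38(102.2) = 50.84 + 38.836 = 89.676 → 89.68

89.68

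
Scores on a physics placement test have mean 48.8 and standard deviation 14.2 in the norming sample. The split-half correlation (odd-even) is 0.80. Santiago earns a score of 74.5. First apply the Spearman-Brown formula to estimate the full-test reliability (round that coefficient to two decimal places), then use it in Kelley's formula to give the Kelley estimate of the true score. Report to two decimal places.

71.67

Spearman-Brown: ρ = 2r/(1 + r) = 2(0.80)/(1 + 0.80) = 1.600/1.80 = 0.8889 → 0.89
Kelley's formula gives T̂ = 0.89·74.5 + 0.11·48.8 = 66.305 + 5.368 = 71.673.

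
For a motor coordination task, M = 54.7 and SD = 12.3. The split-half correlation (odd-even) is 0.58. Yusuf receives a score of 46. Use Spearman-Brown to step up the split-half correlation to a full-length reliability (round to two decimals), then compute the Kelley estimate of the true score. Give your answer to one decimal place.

Spearman-Brown: ρ = 2r/(1 + r) = 2(0.58)/(1 + 0.58) = 1.160/1.58 = 0.7342 → 0.73
T̂ = 0.73(46) + 0.27(54.7) = 33.58 + 14.769 = 48.35 → 48.3

48.3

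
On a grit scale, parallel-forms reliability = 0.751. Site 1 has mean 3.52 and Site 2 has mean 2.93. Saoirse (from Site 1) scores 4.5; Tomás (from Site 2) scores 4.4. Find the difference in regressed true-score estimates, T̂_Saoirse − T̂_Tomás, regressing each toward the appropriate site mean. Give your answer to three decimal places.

T̂_Saoirse = 0.751(4.5) + 0.249(3.52) = 4.25598
T̂_Tomás = 0.751(4.4) + 0.249(2.93) = 4.03397
Difference = 4.25598 − 4.03397 = 0.22201

0.222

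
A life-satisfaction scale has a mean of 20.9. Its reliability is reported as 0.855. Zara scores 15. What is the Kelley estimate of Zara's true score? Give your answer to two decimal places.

T̂ = 0.855(15) + 0.145(20.9) = 12.825 + 3.0305 = 15.855 → 15.86

15.86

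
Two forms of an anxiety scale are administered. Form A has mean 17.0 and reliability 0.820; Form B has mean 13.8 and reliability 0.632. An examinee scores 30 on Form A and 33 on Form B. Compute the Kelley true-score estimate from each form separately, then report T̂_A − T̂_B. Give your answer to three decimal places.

T̂_A = 0.820(30) + 0.180(17.0) = 27.66000
T̂_B = 0.632(33) + 0.368(13.8) = 25.93440
T̂_A − T̂_B = 1.72560

1.726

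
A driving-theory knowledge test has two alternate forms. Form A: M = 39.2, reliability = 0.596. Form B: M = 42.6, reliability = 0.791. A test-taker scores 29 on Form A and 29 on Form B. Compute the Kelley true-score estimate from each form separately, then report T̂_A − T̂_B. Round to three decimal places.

T̂_A = 0.596(29) + 0.404(39.2) = 33.12080
T̂_B = 0.791(29) + 0.209(42.6) = 31.84240
T̂_A − T̂_B = 1.27840

1.278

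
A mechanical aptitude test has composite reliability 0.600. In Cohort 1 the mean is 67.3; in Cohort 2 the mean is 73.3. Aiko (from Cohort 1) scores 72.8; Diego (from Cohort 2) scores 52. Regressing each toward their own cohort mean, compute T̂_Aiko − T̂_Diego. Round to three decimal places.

10.080

T̂_Aiko = 0.600(72.8) + 0.400(67.3) = 70.60000
T̂_Diego = 0.600(52) + 0.400(73.3) = 60.52000
Difference = 70.60000 − 60.52000 = 10.08000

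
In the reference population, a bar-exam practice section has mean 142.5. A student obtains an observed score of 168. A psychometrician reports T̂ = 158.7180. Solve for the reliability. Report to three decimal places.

T̂ = ρX + (1 − ρ)μ  ⇒  T̂ − μ = ρ(X − μ)
ρ = (T̂ − μ)/(X − μ) = (158.7180 − 142.5) / (168 − 142.5) = 16.2180 / 25.5 = 0.63600

0.636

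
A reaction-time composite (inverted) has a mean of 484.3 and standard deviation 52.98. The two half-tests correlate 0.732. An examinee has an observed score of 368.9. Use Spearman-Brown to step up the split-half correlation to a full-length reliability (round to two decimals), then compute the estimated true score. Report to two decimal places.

386.21

Spearman-Brown: ρ = 2r/(1 + r) = 2(0.732)/(1 + 0.732) = 1.4640/1.732 = 0.8453 → 0.85
T̂ = ρX + (1 − ρ)μ
  = 0.85 × 368.9 + 0.15 × 484.3
  = 313.565 + 72.645
  = 386.210
  ≈ 386.21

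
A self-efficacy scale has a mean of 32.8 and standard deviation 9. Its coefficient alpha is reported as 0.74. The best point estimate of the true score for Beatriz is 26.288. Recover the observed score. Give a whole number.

T̂ = ρX + (1 − ρ)μ  ⇒  X = (T̂ − (1 − ρ)μ) / ρ
X = (26.288 − 0.26 × 32.8) / 0.74 = (26.288 − 8.528) / 0.74 = 17.760 / 0.74 = 24.00

24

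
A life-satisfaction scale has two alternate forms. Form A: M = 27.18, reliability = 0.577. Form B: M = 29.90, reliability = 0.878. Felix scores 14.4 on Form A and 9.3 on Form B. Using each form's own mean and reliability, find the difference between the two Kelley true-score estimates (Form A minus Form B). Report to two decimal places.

T̂_A = 0.577(14.4) + 0.423(27.18) = 19.8059
T̂_B = 0.878(9.3) + 0.122(29.90) = 11.8132
T̂_A − T̂_B = 7.9927

7.99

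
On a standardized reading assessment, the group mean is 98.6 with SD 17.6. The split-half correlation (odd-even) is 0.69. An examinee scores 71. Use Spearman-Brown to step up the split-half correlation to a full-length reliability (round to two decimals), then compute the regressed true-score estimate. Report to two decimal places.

75.97

Spearman-Brown: ρ = 2r/(1 + r) = 2(0.69)/(1 + 0.69) = 1.380/1.69 = 0.8166 → 0.82
T̂ = ρX + (1 − ρ)μ
  = 0.82 × 71 + 0.18 × 98.6
  = 58.22 + 17.748
  = 75.968
  ≈ 75.97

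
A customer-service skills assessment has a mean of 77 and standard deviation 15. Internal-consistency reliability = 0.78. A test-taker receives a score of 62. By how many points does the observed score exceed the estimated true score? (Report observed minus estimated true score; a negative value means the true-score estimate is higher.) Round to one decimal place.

T̂ = ρX + (1 − ρ)μ
  = 0.78 × 62 + 0.22 × 77
  = 48.36 + 16.94
  = 65.300
  ≈ 65.30
X − T̂ = 62 − 65.30 = -3.30 → -3.3

-3.3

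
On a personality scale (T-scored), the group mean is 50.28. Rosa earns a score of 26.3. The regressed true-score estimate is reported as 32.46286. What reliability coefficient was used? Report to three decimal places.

T̂ = ρX + (1 − ρ)μ  ⇒  T̂ − μ = ρ(X − μ)
ρ = (T̂ − μ)/(X − μ) = (32.46286 − 50.28) / (26.3 − 50.28) = -17.81714 / -23.98 = 0.74300

0.743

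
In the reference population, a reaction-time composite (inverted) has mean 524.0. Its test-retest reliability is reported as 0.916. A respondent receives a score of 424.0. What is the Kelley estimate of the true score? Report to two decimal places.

T̂ = ρX + (1 − ρ)μ
  = 0.916 × 424.0 + 0.084 × 524.0
  = 388.3840 + 44.0160
  = 432.400
  ≈ 432.40

432.40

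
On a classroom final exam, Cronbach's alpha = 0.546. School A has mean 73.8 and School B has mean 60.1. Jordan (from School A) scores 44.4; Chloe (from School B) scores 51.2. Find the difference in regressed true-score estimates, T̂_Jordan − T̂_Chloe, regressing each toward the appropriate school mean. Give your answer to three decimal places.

T̂_Jordan = 0.546(44.4) + 0.454(73.8) = 57.74760
T̂_Chloe = 0.546(51.2) + 0.454(60.1) = 55.24060
Difference = 57.74760 − 55.24060 = 2.50700

2.507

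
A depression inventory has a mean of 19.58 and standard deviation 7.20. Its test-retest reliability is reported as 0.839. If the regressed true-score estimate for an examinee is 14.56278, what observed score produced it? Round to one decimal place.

13.6

T̂ = ρX + (1 − ρ)μ  ⇒  X = (T̂ − (1 − ρ)μ) / ρ
X = (14.56278 − 0.161 × 19.58) / 0.839 = (14.56278 − 3.15238) / 0.839 = 11.41040 / 0.839 = 13.600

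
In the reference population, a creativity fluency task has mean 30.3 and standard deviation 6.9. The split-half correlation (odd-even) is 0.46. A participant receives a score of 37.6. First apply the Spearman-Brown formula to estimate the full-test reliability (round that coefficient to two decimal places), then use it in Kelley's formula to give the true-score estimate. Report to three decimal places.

34.899

Spearman-Brown: ρ = 2r/(1 + r) = 2(0.46)/(1 + 0.46) = 0.920/1.46 = 0.6301 → 0.63
T̂ = ρX + (1 − ρ)μ
  = 0.63 × 37.6 + 0.37 × 30.3
  = 23.688 + 11.211
  = 34.8990
  ≈ 34.899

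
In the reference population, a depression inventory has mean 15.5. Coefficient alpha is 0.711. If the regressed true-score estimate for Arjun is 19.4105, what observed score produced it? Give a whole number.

21

T̂ = ρX + (1 − ρ)μ  ⇒  X = (T̂ − (1 − ρ)μ) / ρ
X = (19.4105 − 0.289 × 15.5) / 0.711 = (19.4105 − 4.4795) / 0.711 = 14.9310 / 0.711 = 21.00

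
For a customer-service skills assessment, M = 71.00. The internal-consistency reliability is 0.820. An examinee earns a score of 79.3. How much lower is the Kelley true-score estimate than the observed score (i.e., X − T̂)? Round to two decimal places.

1.49

T̂ = 0.820(79.3) + 0.180(71.00) = 65.0260 + 12.78000 = 77.8060 → 77.806
X − T̂ = 79.3 − 77.806 = 1.494 → 1.49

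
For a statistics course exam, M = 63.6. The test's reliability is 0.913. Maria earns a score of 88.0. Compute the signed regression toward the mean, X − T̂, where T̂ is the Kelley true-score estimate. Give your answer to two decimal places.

T̂ = ρX + (1 − ρ)μ
  = 0.913 × 88.0 + 0.087 × 63.6
  = 80.3440 + 5.5332
  = 85.8772
  ≈ 85.877
X − T̂ = 88.0 − 85.877 = 2.123 → 2.12

2.12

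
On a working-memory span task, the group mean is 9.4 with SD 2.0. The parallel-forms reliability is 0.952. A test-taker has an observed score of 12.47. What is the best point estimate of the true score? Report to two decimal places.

T̂ = ρX + (1 − ρ)μ
  = 0.952 × 12.47 + 0.048 × 9.4
  = 11.87144 + 0.4512
  = 12.323
  ≈ 12.32

12.32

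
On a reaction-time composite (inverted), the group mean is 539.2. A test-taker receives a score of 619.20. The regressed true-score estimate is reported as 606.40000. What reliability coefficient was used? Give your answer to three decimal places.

0.840

T̂ = ρX + (1 − ρ)μ  ⇒  T̂ − μ = ρ(X − μ)
ρ = (T̂ − μ)/(X − μ) = (606.40000 − 539.2) / (619.20 − 539.2) = 67.20000 / 80.00 = 0.84000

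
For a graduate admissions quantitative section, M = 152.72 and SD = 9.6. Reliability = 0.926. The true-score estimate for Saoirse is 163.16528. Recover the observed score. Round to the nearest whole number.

T̂ = ρX + (1 − ρ)μ  ⇒  X = (T̂ − (1 − ρ)μ) / ρ
X = (163.16528 − 0.074 × 152.72) / 0.926 = (163.16528 − 11.30128) / 0.926 = 151.86400 / 0.926 = 164.00

164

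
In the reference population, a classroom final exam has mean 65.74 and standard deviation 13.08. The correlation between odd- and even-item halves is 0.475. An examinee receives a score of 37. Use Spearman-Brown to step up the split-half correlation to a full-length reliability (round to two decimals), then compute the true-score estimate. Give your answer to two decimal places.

47.35

Spearman-Brown: ρ = 2r/(1 + r) = 2(0.475)/(1 + 0.475) = 0.9500/1.475 = 0.6441 → 0.64
T̂ = ρX + (1 − ρ)μ
  = 0.64 × 37 + 0.36 × 65.74
  = 23.68 + 23.6664
  = 47.346
  ≈ 47.35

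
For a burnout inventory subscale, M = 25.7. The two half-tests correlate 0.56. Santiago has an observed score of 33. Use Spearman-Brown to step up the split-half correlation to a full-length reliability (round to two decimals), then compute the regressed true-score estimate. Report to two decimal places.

Spearman-Brown: ρ = 2r/(1 + r) = 2(0.56)/(1 + 0.56) = 1.120/1.56 = 0.7179 → 0.72
Kelley's formula gives T̂ = 0.72·33 + 0.28·25.7 = 23.76 + 7.196 = 30.956.

30.96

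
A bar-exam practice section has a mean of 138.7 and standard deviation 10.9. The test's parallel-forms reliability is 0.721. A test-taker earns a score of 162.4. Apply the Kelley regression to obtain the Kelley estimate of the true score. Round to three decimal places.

155.788

Kelley's formula gives T̂ = 0.721·162.4 + 0.279·138.7 = 117.0904 + 38.6973 = 155.7877.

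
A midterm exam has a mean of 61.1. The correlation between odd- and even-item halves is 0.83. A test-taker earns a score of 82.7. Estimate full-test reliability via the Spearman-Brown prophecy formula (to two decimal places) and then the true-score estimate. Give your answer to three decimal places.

Spearman-Brown: ρ = 2r/(1 + r) = 2(0.83)/(1 + 0.83) = 1.660/1.83 = 0.9071 → 0.91
Kelley's formula gives T̂ = 0.91·82.7 + 0.09·61.1 = 75.257 + 5.499 = 80.7560.

80.756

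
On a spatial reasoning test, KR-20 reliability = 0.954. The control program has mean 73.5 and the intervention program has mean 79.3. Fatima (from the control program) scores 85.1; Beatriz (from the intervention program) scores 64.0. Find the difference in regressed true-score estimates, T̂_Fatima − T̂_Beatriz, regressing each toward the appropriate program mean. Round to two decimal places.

T̂_Fatima = 0.954(85.1) + 0.046(73.5) = 84.5664
T̂_Beatriz = 0.954(64.0) + 0.046(79.3) = 64.7038
Difference = 84.5664 − 64.7038 = 19.8626

19.86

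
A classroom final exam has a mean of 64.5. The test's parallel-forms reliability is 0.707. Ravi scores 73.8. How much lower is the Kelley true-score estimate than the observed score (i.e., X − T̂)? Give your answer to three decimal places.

2.725

T̂ = 0.707(73.8) + 0.293(64.5) = 52.1766 + 18.8985 = 71.07510 → 71.0751
X − T̂ = 73.8 − 71.0751 = 2.7249 → 2.725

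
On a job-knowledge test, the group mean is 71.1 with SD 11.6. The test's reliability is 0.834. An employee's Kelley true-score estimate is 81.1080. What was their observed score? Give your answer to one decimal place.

T̂ = ρX + (1 − ρ)μ  ⇒  X = (T̂ − (1 − ρ)μ) / ρ
X = (81.1080 − 0.166 × 71.1) / 0.834 = (81.1080 − 11.8026) / 0.834 = 69.3054 / 0.834 = 83.100

83.1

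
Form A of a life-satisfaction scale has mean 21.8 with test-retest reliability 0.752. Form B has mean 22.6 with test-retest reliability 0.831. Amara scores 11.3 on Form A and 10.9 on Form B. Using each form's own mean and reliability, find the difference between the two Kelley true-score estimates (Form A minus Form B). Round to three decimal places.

T̂_A = 0.752(11.3) + 0.248(21.8) = 13.90400
T̂_B = 0.831(10.9) + 0.169(22.6) = 12.87730
T̂_A − T̂_B = 1.02670

1.027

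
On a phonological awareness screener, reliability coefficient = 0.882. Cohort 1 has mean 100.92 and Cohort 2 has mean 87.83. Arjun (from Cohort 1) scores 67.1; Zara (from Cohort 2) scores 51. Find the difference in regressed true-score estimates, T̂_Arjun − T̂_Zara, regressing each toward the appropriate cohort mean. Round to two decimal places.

T̂_Arjun = 0.882(67.1) + 0.118(100.92) = 71.0908
T̂_Zara = 0.882(51) + 0.118(87.83) = 55.3459
Difference = 71.0908 − 55.3459 = 15.7448

15.74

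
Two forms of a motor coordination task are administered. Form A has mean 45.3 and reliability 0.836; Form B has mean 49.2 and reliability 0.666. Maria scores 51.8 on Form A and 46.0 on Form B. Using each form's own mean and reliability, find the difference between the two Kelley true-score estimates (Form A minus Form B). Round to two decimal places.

T̂_A = 0.836(51.8) + 0.164(45.3) = 50.7340
T̂_B = 0.666(46.0) + 0.334(49.2) = 47.0688
T̂_A − T̂_B = 3.6652

3.67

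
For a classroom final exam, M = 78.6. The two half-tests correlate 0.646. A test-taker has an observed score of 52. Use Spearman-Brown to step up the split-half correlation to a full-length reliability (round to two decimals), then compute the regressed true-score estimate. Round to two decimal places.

Spearman-Brown: ρ = 2r/(1 + r) = 2(0.646)/(1 + 0.646) = 1.2920/1.646 = 0.7849 → 0.78
Regress the observed score toward the mean by the unreliability: T̂ = 0.78·52 + 0.22·78.6 = 40.56 + 17.292 = 57.852.

57.85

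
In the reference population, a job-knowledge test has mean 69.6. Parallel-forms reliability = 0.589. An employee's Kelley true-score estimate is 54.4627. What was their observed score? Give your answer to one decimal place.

T̂ = ρX + (1 − ρ)μ  ⇒  X = (T̂ − (1 − ρ)μ) / ρ
X = (54.4627 − 0.411 × 69.6) / 0.589 = (54.4627 − 28.6056) / 0.589 = 25.8571 / 0.589 = 43.900

43.9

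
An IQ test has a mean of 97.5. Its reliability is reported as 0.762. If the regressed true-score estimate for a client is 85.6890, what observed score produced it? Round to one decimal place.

82.0

T̂ = ρX + (1 − ρ)μ  ⇒  X = (T̂ − (1 − ρ)μ) / ρ
X = (85.6890 − 0.238 × 97.5) / 0.762 = (85.6890 − 23.2050) / 0.762 = 62.4840 / 0.762 = 82.000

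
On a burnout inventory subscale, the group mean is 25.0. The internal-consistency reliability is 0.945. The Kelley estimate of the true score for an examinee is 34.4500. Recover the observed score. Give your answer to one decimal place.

T̂ = ρX + (1 − ρ)μ  ⇒  X = (T̂ − (1 − ρ)μ) / ρ
X = (34.4500 − 0.055 × 25.0) / 0.945 = (34.4500 − 1.3750) / 0.945 = 33.0750 / 0.945 = 35.000

35.0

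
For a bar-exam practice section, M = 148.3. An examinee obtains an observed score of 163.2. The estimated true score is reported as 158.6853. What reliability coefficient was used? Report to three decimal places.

0.697

T̂ = ρX + (1 − ρ)μ  ⇒  T̂ − μ = ρ(X − μ)
ρ = (T̂ − μ)/(X − μ) = (158.6853 − 148.3) / (163.2 − 148.3) = 10.3853 / 14.9 = 0.69700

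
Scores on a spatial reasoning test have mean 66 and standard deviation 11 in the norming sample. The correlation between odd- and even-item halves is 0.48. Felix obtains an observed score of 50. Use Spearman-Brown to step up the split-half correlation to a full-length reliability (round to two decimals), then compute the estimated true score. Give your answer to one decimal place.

55.6

Spearman-Brown: ρ = 2r/(1 + r) = 2(0.48)/(1 + 0.48) = 0.960/1.48 = 0.6486 → 0.65
T̂ = 0.65(50) + 0.35(66) = 32.50 + 23.10 = 55.60 → 55.6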